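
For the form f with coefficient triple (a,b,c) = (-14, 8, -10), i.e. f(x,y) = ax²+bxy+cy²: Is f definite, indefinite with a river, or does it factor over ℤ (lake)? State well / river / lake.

D = b²−4ac = 8² − 4·(-14)·(-10) = -496
D < 0 ⇒ definite ⇒ every region one sign ⇒ single well

well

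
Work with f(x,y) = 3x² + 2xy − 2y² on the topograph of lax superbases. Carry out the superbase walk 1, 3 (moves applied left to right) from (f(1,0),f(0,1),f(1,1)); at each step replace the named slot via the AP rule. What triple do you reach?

start (3,-2,3) = (f(1,0),f(0,1),f(1,1))
replace slot 1: 2·((-2)+3) − 3 = -1 → (-1,-2,3)
replace slot 3: 2·((-1)+(-2)) − 3 = -9 → (-1,-2,-9)

-1,-2,-9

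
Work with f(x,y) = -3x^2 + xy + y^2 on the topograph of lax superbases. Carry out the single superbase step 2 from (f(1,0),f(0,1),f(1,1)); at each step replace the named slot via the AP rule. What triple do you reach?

start (-3,1,-1) = (f(1,0),f(0,1),f(1,1))
replace slot 2: 2·((-3)+(-1)) − 1 = -9 → (-3,-9,-1)

-3,-9,-1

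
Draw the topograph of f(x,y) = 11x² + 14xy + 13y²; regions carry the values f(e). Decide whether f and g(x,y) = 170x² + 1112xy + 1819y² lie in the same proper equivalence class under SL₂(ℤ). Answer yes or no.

D₁ = -376, D₂ = -376
f: translate: b→-8 (≡14 mod 22), so (11,14,13)→(11,-8,10)
f: flip: (11,-8,10)→(10,8,11)
f: reduced (well bottom): (10,8,11) with a≤c, −a<b≤a
g: translate: b→92 (≡1112 mod 340), so (170,1112,1819)→(170,92,13)
g: flip: (170,92,13)→(13,-92,170)
g: translate: b→12 (≡-92 mod 26), so (13,-92,170)→(13,12,10)
g: flip: (13,12,10)→(10,-12,13)
g: translate: b→8 (≡-12 mod 20), so (10,-12,13)→(10,8,11)
g: reduced (well bottom): (10,8,11) with a≤c, −a<b≤a
reduced forms (10, 8, 11) vs (10, 8, 11) ⇒ equivalent

yes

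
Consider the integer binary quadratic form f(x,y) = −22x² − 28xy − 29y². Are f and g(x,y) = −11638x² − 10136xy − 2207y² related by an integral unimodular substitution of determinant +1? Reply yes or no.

D₁ = -1768, D₂ = -1768
f is negative-definite; reduce −f:
−f: translate: b→-16 (≡28 mod 44), so (22,28,29)→(22,-16,23)
−f: reduced (well bottom): (22,-16,23) with a≤c, −a<b≤a
flip sign back: reduced form of f is (-22,16,-23)
g is negative-definite; reduce −g:
−g: flip: (11638,10136,2207)→(2207,-10136,11638)
−g: translate: b→-1308 (≡-10136 mod 4414), so (2207,-10136,11638)→(2207,-1308,194)
−g: flip: (2207,-1308,194)→(194,1308,2207)
−g: translate: b→144 (≡1308 mod 388), so (194,1308,2207)→(194,144,29)
−g: flip: (194,144,29)→(29,-144,194)
−g: translate: b→-28 (≡-144 mod 58), so (29,-144,194)→(29,-28,22)
−g: flip: (29,-28,22)→(22,28,29)
−g: translate: b→-16 (≡28 mod 44), so (22,28,29)→(22,-16,23)
−g: reduced (well bottom): (22,-16,23) with a≤c, −a<b≤a
flip sign back: reduced form of g is (-22,16,-23)
reduced forms (-22, 16, -23) vs (-22, 16, -23) ⇒ equivalent

yes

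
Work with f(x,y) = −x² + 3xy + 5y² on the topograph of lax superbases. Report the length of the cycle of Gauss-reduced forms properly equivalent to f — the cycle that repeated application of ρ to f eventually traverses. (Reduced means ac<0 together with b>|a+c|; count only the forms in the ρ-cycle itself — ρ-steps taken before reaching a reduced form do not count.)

D = 29, ⌊√D⌋ = 5
descent: ρ → (5,-3,-1)
descent: ρ → (-1,5,1)  [lands on river]
river: ρ → (1,5,-1)
ρ-cycle length = 2 (tail of 2 descent steps not counted)

2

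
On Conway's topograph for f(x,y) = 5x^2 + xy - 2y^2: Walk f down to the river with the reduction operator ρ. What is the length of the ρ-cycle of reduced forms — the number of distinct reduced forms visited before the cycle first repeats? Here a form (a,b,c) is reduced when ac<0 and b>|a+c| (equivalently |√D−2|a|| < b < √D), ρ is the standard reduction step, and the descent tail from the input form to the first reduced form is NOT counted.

D = 41, ⌊√D⌋ = 6
descent: ρ → (-2,3,4)  [lands on river]
river: ρ → (4,5,-1)
river: ρ → (-1,5,4)
river: ρ → (4,3,-2)
river: ρ → (-2,5,2)
river: ρ → (2,3,-4)
river: ρ → (-4,5,1)
river: ρ → (1,5,-4)
river: ρ → (-4,3,2)
river: ρ → (2,5,-2)
ρ-cycle length = 10 (tail of 1 descent step not counted)

10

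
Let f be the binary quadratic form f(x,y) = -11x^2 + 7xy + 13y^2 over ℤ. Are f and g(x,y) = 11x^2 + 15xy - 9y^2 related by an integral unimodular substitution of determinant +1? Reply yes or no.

D₁ = 621, D₂ = 621
river cycle of f (length 4): (13, 19, -5), (-5, 21, 9), (9, 15, -11), (-11, 7, 13)
river cycle of g (length 4): (-9, 21, 5), (5, 19, -13), (-13, 7, 11), (11, 15, -9)
cycles differ ⇒ inequivalent

no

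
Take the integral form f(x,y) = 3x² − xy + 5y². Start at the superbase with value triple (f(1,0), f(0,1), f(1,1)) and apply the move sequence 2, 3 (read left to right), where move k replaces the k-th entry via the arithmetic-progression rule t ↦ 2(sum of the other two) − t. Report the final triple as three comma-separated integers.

start (3,5,7) = (f(1,0),f(0,1),f(1,1))
replace slot 2: 2·(3+7) − 5 = 15 → (3,15,7)
replace slot 3: 2·(3+15) − 7 = 29 → (3,15,29)

3,15,29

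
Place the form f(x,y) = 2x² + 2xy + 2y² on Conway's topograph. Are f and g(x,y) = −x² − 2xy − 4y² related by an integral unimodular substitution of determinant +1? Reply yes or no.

D₁ = -12, D₂ = -12
f: reduced (well bottom): (2,2,2) with a≤c, −a<b≤a
g is negative-definite; reduce −g:
−g: translate: b→0 (≡2 mod 2), so (1,2,4)→(1,0,3)
−g: reduced (well bottom): (1,0,3) with a≤c, −a<b≤a
flip sign back: reduced form of g is (-1,0,-3)
reduced forms (2, 2, 2) vs (-1, 0, -3) ⇒ inequivalent

no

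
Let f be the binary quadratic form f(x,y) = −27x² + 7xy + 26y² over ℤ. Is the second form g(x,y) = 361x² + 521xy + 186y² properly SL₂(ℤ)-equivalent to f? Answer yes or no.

D₁ = 2857, D₂ = 2857
river cycle of f (length 42): (26, 45, -8), (-8, 51, 8), (8, 45, -26), (-26, 7, 27), (27, 47, -6), (-6, 49, 19), (19, 27, -28), (-28, 29, 18), (18, 43, -14), (-14, 41, 21), … (32 more)
river cycle of g (length 42): (26, 45, -8), (-8, 51, 8), (8, 45, -26), (-26, 7, 27), (27, 47, -6), (-6, 49, 19), (19, 27, -28), (-28, 29, 18), (18, 43, -14), (-14, 41, 21), … (32 more)
cycles coincide ⇒ equivalent

yes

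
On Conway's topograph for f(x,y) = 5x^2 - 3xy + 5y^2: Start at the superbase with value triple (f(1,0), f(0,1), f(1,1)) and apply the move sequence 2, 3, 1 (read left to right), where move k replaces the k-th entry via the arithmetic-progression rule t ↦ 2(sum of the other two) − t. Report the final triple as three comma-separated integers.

start (5,5,7) = (f(1,0),f(0,1),f(1,1))
replace slot 2: 2·(5+7) − 5 = 19 → (5,19,7)
replace slot 3: 2·(5+19) − 7 = 41 → (5,19,41)
replace slot 1: 2·(19+41) − 5 = 115 → (115,19,41)

115,19,41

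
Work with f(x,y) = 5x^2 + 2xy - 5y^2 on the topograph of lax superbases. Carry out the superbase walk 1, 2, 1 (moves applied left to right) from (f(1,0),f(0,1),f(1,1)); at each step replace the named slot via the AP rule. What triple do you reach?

start (5,-5,2) = (f(1,0),f(0,1),f(1,1))
replace slot 1: 2·((-5)+2) − 5 = -11 → (-11,-5,2)
replace slot 2: 2·((-11)+2) − (-5) = -13 → (-11,-13,2)
replace slot 1: 2·((-13)+2) − (-11) = -11 → (-11,-13,2)

-11,-13,2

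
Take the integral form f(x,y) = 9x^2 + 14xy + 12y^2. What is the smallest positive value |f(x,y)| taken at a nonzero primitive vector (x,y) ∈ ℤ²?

translate: b→-4 (≡14 mod 18), so (9,14,12)→(9,-4,7)
flip: (9,-4,7)→(7,4,9)
reduced (well bottom): (7,4,9) with a≤c, −a<b≤a
well minimum = a = 7

7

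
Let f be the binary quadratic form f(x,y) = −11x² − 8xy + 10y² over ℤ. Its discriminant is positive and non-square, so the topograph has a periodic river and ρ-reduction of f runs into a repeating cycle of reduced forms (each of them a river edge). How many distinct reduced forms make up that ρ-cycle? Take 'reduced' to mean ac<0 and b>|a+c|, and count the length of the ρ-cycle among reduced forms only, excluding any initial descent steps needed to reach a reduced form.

D = 504, ⌊√D⌋ = 22
descent: ρ → (10,8,-11)  [lands on river]
river: ρ → (-11,14,7)
river: ρ → (7,14,-11)
river: ρ → (-11,8,10)
river: ρ → (10,12,-9)
river: ρ → (-9,6,13)
river: ρ → (13,20,-2)
river: ρ → (-2,20,13)
river: ρ → (13,6,-9)
river: ρ → (-9,12,10)
ρ-cycle length = 10 (tail of 1 descent step not counted)

10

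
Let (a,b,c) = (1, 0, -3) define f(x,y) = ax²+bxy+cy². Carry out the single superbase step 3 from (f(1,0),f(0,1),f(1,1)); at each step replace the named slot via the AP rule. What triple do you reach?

start (1,-3,-2) = (f(1,0),f(0,1),f(1,1))
replace slot 3: 2·(1+(-3)) − (-2) = -2 → (1,-3,-2)

1,-3,-2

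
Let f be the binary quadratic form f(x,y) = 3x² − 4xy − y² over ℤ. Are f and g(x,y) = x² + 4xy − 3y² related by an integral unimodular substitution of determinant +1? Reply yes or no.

D₁ = 28, D₂ = 28
river cycle of f (length 4): (-1, 4, 3), (3, 2, -2), (-2, 2, 3), (3, 4, -1)
river cycle of g (length 4): (-3, 2, 2), (2, 2, -3), (-3, 4, 1), (1, 4, -3)
cycles differ ⇒ inequivalent

no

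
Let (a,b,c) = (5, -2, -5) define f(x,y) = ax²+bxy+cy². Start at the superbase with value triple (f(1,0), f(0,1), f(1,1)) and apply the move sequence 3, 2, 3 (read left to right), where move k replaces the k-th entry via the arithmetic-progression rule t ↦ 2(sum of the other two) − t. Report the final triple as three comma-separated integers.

start (5,-5,-2) = (f(1,0),f(0,1),f(1,1))
replace slot 3: 2·(5+(-5)) − (-2) = 2 → (5,-5,2)
replace slot 2: 2·(5+2) − (-5) = 19 → (5,19,2)
replace slot 3: 2·(5+19) − 2 = 46 → (5,19,46)

5,19,46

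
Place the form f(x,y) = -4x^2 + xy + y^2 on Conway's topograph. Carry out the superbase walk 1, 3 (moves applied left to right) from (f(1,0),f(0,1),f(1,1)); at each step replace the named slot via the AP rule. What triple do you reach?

start (-4,1,-2) = (f(1,0),f(0,1),f(1,1))
replace slot 1: 2·(1+(-2)) − (-4) = 2 → (2,1,-2)
replace slot 3: 2·(2+1) − (-2) = 8 → (2,1,8)

2,1,8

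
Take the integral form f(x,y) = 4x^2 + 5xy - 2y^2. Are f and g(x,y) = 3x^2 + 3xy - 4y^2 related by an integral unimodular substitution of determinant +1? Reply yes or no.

D₁ = 57, D₂ = 57
river cycle of f (length 6): (-2, 7, 1), (1, 7, -2), (-2, 5, 4), (4, 3, -3), (-3, 3, 4), (4, 5, -2)
river cycle of g (length 6): (-4, 5, 2), (2, 7, -1), (-1, 7, 2), (2, 5, -4), (-4, 3, 3), (3, 3, -4)
cycles differ ⇒ inequivalent

no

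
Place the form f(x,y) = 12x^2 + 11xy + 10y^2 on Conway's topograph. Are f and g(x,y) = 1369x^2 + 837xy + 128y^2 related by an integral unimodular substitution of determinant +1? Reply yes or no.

D₁ = -359, D₂ = -359
f: flip: (12,11,10)→(10,-11,12)
f: translate: b→9 (≡-11 mod 20), so (10,-11,12)→(10,9,11)
f: reduced (well bottom): (10,9,11) with a≤c, −a<b≤a
g: flip: (1369,837,128)→(128,-837,1369)
g: translate: b→-69 (≡-837 mod 256), so (128,-837,1369)→(128,-69,10)
g: flip: (128,-69,10)→(10,69,128)
g: translate: b→9 (≡69 mod 20), so (10,69,128)→(10,9,11)
g: reduced (well bottom): (10,9,11) with a≤c, −a<b≤a
reduced forms (10, 9, 11) vs (10, 9, 11) ⇒ equivalent

yes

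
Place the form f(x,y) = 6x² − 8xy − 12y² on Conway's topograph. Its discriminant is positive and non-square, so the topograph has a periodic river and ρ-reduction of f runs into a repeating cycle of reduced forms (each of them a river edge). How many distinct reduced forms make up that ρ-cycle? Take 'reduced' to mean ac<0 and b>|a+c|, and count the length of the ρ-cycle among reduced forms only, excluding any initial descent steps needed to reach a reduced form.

D = 352, ⌊√D⌋ = 18
descent: ρ → (-12,8,6)  [lands on river]
river: ρ → (6,16,-4)
river: ρ → (-4,16,6)
river: ρ → (6,8,-12)
river: ρ → (-12,16,2)
river: ρ → (2,16,-12)
ρ-cycle length = 6 (tail of 1 descent step not counted)

6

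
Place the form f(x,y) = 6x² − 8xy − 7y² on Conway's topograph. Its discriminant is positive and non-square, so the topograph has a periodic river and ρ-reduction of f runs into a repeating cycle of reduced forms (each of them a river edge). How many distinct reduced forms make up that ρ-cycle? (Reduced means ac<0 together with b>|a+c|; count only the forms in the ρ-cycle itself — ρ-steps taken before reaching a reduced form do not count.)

D = 232, ⌊√D⌋ = 15
descent: ρ → (-7,8,6)  [lands on river]
river: ρ → (6,4,-9)
river: ρ → (-9,14,1)
river: ρ → (1,14,-9)
river: ρ → (-9,4,6)
river: ρ → (6,8,-7)
river: ρ → (-7,6,7)
river: ρ → (7,8,-6)
river: ρ → (-6,4,9)
river: ρ → (9,14,-1)
river: ρ → (-1,14,9)
river: ρ → (9,4,-6)
river: ρ → (-6,8,7)
river: ρ → (7,6,-7)
ρ-cycle length = 14 (tail of 1 descent step not counted)

14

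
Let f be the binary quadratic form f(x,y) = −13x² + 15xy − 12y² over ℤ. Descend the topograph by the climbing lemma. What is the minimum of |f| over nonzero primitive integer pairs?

translate: b→11 (≡-15 mod 26), so (13,-15,12)→(13,11,10)
flip: (13,11,10)→(10,-11,13)
translate: b→9 (≡-11 mod 20), so (10,-11,13)→(10,9,12)
reduced (well bottom): (10,9,12) with a≤c, −a<b≤a
well minimum |f| = |-10| = 10 (negative-definite)

10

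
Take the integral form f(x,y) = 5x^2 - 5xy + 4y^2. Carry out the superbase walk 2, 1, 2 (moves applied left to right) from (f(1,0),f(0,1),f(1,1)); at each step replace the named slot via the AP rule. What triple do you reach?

start (5,4,4) = (f(1,0),f(0,1),f(1,1))
replace slot 2: 2·(5+4) − 4 = 14 → (5,14,4)
replace slot 1: 2·(14+4) − 5 = 31 → (31,14,4)
replace slot 2: 2·(31+4) − 14 = 56 → (31,56,4)

31,56,4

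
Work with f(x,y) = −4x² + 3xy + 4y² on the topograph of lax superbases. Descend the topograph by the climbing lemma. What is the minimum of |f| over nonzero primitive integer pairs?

river: ρ → (4,5,-3)
river: ρ → (-3,7,2)
river: ρ → (2,5,-6)
river: ρ → (-6,7,1)
river: ρ → (1,7,-6)
river: ρ → (-6,5,2)
river: ρ → (2,7,-3)
river: ρ → (-3,5,4)
river: ρ → (4,3,-4)
river: ρ → (-4,5,3)
river: ρ → (3,7,-2)
river: ρ → (-2,5,6)
river: ρ → (6,7,-1)
river: ρ → (-1,7,6)
river: ρ → (6,5,-2)
river: ρ → (-2,7,3)
river: ρ → (3,5,-4)
river: ρ → (-4,3,4)
closes: descent 0, river 18
min |a| on river = 1

1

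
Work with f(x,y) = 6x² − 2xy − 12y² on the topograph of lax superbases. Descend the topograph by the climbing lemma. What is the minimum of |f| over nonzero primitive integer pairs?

descent: ρ → (-12,2,6)
descent: ρ → (6,10,-8)  [lands on river]
river: ρ → (-8,6,8)
river: ρ → (8,10,-6)
river: ρ → (-6,14,4)
river: ρ → (4,10,-12)
river: ρ → (-12,14,2)
river: ρ → (2,14,-12)
river: ρ → (-12,10,4)
river: ρ → (4,14,-6)
river: ρ → (-6,10,8)
river: ρ → (8,6,-8)
river: ρ → (-8,10,6)
river: ρ → (6,14,-4)
river: ρ → (-4,10,12)
river: ρ → (12,14,-2)
river: ρ → (-2,14,12)
river: ρ → (12,10,-4)
river: ρ → (-4,14,6)
closes: descent 2, river 18
min |a| on river = 2

2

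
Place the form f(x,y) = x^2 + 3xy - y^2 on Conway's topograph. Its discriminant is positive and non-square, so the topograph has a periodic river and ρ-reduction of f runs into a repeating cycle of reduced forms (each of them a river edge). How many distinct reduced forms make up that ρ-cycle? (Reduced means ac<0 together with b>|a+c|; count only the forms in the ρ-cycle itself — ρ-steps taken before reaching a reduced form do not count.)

D = 13, ⌊√D⌋ = 3
river: ρ → (-1,3,1)
river: ρ → (1,3,-1)
ρ-cycle length = 2 (tail of 0 descent steps not counted)

2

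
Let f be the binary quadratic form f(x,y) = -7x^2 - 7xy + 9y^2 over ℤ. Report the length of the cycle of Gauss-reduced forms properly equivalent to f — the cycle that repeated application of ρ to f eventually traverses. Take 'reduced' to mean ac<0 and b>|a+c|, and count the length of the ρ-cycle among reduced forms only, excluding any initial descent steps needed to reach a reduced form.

D = 301, ⌊√D⌋ = 17
descent: ρ → (9,7,-7)  [lands on river]
river: ρ → (-7,7,9)
river: ρ → (9,11,-5)
river: ρ → (-5,9,11)
river: ρ → (11,13,-3)
river: ρ → (-3,17,1)
river: ρ → (1,17,-3)
river: ρ → (-3,13,11)
river: ρ → (11,9,-5)
river: ρ → (-5,11,9)
ρ-cycle length = 10 (tail of 1 descent step not counted)

10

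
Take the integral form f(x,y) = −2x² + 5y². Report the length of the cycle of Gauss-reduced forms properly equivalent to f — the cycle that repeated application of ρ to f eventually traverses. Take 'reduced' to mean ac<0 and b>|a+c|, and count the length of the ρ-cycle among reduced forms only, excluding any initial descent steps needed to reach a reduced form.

D = 40, ⌊√D⌋ = 6
descent: ρ → (5,0,-2)
descent: ρ → (-2,4,3)  [lands on river]
river: ρ → (3,2,-3)
river: ρ → (-3,4,2)
river: ρ → (2,4,-3)
river: ρ → (-3,2,3)
river: ρ → (3,4,-2)
ρ-cycle length = 6 (tail of 2 descent steps not counted)

6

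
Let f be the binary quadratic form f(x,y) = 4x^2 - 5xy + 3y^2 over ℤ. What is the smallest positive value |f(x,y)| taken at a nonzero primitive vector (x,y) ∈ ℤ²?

translate: b→3 (≡-5 mod 8), so (4,-5,3)→(4,3,2)
flip: (4,3,2)→(2,-3,4)
translate: b→1 (≡-3 mod 4), so (2,-3,4)→(2,1,3)
reduced (well bottom): (2,1,3) with a≤c, −a<b≤a
well minimum = a = 2

2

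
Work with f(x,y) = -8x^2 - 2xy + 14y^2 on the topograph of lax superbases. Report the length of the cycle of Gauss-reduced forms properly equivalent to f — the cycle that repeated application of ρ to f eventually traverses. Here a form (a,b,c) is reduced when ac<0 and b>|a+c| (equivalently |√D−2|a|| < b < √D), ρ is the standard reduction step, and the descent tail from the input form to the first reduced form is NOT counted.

D = 452, ⌊√D⌋ = 21
descent: ρ → (14,2,-8)
descent: ρ → (-8,14,8)  [lands on river]
river: ρ → (8,18,-4)
river: ρ → (-4,14,16)
river: ρ → (16,18,-2)
river: ρ → (-2,18,16)
river: ρ → (16,14,-4)
river: ρ → (-4,18,8)
river: ρ → (8,14,-8)
river: ρ → (-8,18,4)
river: ρ → (4,14,-16)
river: ρ → (-16,18,2)
river: ρ → (2,18,-16)
river: ρ → (-16,14,4)
river: ρ → (4,18,-8)
ρ-cycle length = 14 (tail of 2 descent steps not counted)

14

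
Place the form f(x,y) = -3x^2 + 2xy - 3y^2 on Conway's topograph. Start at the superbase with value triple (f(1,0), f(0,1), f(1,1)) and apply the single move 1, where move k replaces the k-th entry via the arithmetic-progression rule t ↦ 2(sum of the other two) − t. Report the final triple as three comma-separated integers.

start (-3,-3,-4) = (f(1,0),f(0,1),f(1,1))
replace slot 1: 2·((-3)+(-4)) − (-3) = -11 → (-11,-3,-4)

-11,-3,-4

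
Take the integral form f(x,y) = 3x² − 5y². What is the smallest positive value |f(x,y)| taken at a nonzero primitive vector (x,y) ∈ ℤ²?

descent: ρ → (-5,0,3)
descent: ρ → (3,6,-2)  [lands on river]
river: ρ → (-2,6,3)
closes: descent 2, river 2
min |a| on river = 2

2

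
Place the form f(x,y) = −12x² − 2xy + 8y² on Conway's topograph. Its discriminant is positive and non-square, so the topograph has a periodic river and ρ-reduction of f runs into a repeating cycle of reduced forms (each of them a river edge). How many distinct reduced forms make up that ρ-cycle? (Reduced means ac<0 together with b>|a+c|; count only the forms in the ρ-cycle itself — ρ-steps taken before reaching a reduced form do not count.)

D = 388, ⌊√D⌋ = 19
descent: ρ → (8,18,-2)  [lands on river]
river: ρ → (-2,18,8)
river: ρ → (8,14,-6)
river: ρ → (-6,10,12)
river: ρ → (12,14,-4)
river: ρ → (-4,18,4)
river: ρ → (4,14,-12)
river: ρ → (-12,10,6)
river: ρ → (6,14,-8)
river: ρ → (-8,18,2)
river: ρ → (2,18,-8)
river: ρ → (-8,14,6)
river: ρ → (6,10,-12)
river: ρ → (-12,14,4)
river: ρ → (4,18,-4)
river: ρ → (-4,14,12)
river: ρ → (12,10,-6)
river: ρ → (-6,14,8)
ρ-cycle length = 18 (tail of 1 descent step not counted)

18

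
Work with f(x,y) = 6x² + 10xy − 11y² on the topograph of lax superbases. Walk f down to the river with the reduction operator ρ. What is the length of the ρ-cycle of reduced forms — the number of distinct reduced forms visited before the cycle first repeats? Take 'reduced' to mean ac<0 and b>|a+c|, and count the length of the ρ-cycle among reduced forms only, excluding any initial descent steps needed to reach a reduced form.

D = 364, ⌊√D⌋ = 19
river: ρ → (-11,12,5)
river: ρ → (5,18,-2)
river: ρ → (-2,18,5)
river: ρ → (5,12,-11)
river: ρ → (-11,10,6)
river: ρ → (6,14,-7)
river: ρ → (-7,14,6)
river: ρ → (6,10,-11)
ρ-cycle length = 8 (tail of 0 descent steps not counted)

8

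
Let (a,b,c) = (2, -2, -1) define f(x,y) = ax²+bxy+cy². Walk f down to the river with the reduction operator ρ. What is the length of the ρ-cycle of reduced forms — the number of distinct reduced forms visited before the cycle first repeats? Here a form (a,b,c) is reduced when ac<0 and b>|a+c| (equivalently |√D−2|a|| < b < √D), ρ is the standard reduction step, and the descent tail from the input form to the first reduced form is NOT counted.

D = 12, ⌊√D⌋ = 3
descent: ρ → (-1,2,2)  [lands on river]
river: ρ → (2,2,-1)
ρ-cycle length = 2 (tail of 1 descent step not counted)

2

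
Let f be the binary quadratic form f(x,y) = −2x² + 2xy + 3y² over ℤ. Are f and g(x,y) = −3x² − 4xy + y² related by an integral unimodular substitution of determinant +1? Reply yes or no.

D₁ = 28, D₂ = 28
river cycle of f (length 4): (3, 4, -1), (-1, 4, 3), (3, 2, -2), (-2, 2, 3)
river cycle of g (length 4): (1, 4, -3), (-3, 2, 2), (2, 2, -3), (-3, 4, 1)
cycles differ ⇒ inequivalent

no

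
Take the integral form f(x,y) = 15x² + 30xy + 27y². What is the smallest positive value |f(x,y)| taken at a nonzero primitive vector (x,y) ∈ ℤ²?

translate: b→0 (≡30 mod 30), so (15,30,27)→(15,0,12)
flip: (15,0,12)→(12,0,15)
reduced (well bottom): (12,0,15) with a≤c, −a<b≤a
well minimum = a = 12

12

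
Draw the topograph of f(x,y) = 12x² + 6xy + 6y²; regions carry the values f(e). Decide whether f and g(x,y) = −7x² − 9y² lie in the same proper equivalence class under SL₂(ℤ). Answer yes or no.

D₁ = -252, D₂ = -252
f: flip: (12,6,6)→(6,-6,12)
f: translate: b→6 (≡-6 mod 12), so (6,-6,12)→(6,6,12)
f: reduced (well bottom): (6,6,12) with a≤c, −a<b≤a
g is negative-definite; reduce −g:
−g: reduced (well bottom): (7,0,9) with a≤c, −a<b≤a
flip sign back: reduced form of g is (-7,0,-9)
reduced forms (6, 6, 12) vs (-7, 0, -9) ⇒ inequivalent

no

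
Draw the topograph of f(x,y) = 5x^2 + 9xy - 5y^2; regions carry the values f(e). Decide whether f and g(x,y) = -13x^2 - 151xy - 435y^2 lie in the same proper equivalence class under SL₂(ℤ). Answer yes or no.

D₁ = 181, D₂ = 181
river cycle of f (length 10): (-5, 11, 3), (3, 13, -1), (-1, 13, 3), (3, 11, -5), (-5, 9, 5), (5, 11, -3), (-3, 13, 1), (1, 13, -3), (-3, 11, 5), (5, 9, -5)
river cycle of g (length 10): (3, 13, -1), (-1, 13, 3), (3, 11, -5), (-5, 9, 5), (5, 11, -3), (-3, 13, 1), (1, 13, -3), (-3, 11, 5), (5, 9, -5), (-5, 11, 3)
cycles coincide ⇒ equivalent

yes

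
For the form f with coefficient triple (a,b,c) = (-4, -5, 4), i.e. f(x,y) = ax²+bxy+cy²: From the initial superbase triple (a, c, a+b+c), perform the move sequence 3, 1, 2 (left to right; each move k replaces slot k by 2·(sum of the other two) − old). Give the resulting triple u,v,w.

start (-4,4,-5) = (f(1,0),f(0,1),f(1,1))
replace slot 3: 2·((-4)+4) − (-5) = 5 → (-4,4,5)
replace slot 1: 2·(4+5) − (-4) = 22 → (22,4,5)
replace slot 2: 2·(22+5) − 4 = 50 → (22,50,5)

22,50,5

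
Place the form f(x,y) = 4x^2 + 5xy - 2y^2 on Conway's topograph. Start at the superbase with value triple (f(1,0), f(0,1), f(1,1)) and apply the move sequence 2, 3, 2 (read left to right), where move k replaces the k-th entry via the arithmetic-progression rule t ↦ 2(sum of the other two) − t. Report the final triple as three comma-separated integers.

start (4,-2,7) = (f(1,0),f(0,1),f(1,1))
replace slot 2: 2·(4+7) − (-2) = 24 → (4,24,7)
replace slot 3: 2·(4+24) − 7 = 49 → (4,24,49)
replace slot 2: 2·(4+49) − 24 = 82 → (4,82,49)

4,82,49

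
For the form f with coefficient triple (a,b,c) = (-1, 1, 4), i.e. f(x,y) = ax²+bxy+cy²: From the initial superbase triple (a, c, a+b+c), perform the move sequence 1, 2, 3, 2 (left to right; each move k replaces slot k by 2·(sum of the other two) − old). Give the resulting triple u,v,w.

start (-1,4,4) = (f(1,0),f(0,1),f(1,1))
replace slot 1: 2·(4+4) − (-1) = 17 → (17,4,4)
replace slot 2: 2·(17+4) − 4 = 38 → (17,38,4)
replace slot 3: 2·(17+38) − 4 = 106 → (17,38,106)
replace slot 2: 2·(17+106) − 38 = 208 → (17,208,106)

17,208,106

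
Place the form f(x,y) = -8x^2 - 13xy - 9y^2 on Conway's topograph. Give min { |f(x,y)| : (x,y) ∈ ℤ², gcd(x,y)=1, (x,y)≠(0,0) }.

translate: b→-3 (≡13 mod 16), so (8,13,9)→(8,-3,4)
flip: (8,-3,4)→(4,3,8)
reduced (well bottom): (4,3,8) with a≤c, −a<b≤a
well minimum |f| = |-4| = 4 (negative-definite)

4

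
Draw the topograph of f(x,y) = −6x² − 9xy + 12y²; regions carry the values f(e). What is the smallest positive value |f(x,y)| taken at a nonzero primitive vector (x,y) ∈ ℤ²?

descent: ρ → (12,9,-6)  [lands on river]
river: ρ → (-6,15,6)
river: ρ → (6,9,-12)
river: ρ → (-12,15,3)
river: ρ → (3,15,-12)
river: ρ → (-12,9,6)
river: ρ → (6,15,-6)
river: ρ → (-6,9,12)
river: ρ → (12,15,-3)
river: ρ → (-3,15,12)
closes: descent 1, river 10
min |a| on river = 3

3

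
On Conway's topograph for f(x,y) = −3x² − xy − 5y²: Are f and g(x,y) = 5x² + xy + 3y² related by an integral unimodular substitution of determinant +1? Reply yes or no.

D₁ = -59, D₂ = -59
f is negative-definite; reduce −f:
−f: reduced (well bottom): (3,1,5) with a≤c, −a<b≤a
flip sign back: reduced form of f is (-3,-1,-5)
g: flip: (5,1,3)→(3,-1,5)
g: reduced (well bottom): (3,-1,5) with a≤c, −a<b≤a
reduced forms (-3, -1, -5) vs (3, -1, 5) ⇒ inequivalent

no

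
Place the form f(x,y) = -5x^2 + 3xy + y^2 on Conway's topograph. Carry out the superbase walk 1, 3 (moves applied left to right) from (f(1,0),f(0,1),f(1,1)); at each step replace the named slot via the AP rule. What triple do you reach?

start (-5,1,-1) = (f(1,0),f(0,1),f(1,1))
replace slot 1: 2·(1+(-1)) − (-5) = 5 → (5,1,-1)
replace slot 3: 2·(5+1) − (-1) = 13 → (5,1,13)

5,1,13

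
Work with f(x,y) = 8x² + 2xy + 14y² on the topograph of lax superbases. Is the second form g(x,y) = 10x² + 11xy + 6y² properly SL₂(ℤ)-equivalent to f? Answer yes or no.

D₁ = -444, D₂ = -119
discriminants differ ⇒ not SL₂(ℤ)-equivalent

no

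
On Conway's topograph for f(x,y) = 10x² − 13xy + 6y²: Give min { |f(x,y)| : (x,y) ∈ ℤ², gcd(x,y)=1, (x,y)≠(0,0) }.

translate: b→7 (≡-13 mod 20), so (10,-13,6)→(10,7,3)
flip: (10,7,3)→(3,-7,10)
translate: b→-1 (≡-7 mod 6), so (3,-7,10)→(3,-1,6)
reduced (well bottom): (3,-1,6) with a≤c, −a<b≤a
well minimum = a = 3

3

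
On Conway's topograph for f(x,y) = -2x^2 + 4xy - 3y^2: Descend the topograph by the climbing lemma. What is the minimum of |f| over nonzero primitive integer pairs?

translate: b→0 (≡-4 mod 4), so (2,-4,3)→(2,0,1)
flip: (2,0,1)→(1,0,2)
reduced (well bottom): (1,0,2) with a≤c, −a<b≤a
well minimum |f| = |-1| = 1 (negative-definite)

1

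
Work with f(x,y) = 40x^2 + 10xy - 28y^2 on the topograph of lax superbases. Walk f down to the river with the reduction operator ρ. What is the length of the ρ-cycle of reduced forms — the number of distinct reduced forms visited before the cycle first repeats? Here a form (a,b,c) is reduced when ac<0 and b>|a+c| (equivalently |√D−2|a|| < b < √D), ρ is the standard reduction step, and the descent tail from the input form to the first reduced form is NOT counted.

D = 4580, ⌊√D⌋ = 67
descent: ρ → (-28,46,22)  [lands on river]
river: ρ → (22,42,-32)
river: ρ → (-32,22,32)
river: ρ → (32,42,-22)
river: ρ → (-22,46,28)
river: ρ → (28,66,-2)
river: ρ → (-2,66,28)
river: ρ → (28,46,-22)
river: ρ → (-22,42,32)
river: ρ → (32,22,-32)
river: ρ → (-32,42,22)
river: ρ → (22,46,-28)
river: ρ → (-28,66,2)
river: ρ → (2,66,-28)
ρ-cycle length = 14 (tail of 1 descent step not counted)

14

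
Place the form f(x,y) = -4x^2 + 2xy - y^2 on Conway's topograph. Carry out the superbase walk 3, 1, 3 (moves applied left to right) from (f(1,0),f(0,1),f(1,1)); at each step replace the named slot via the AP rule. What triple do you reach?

start (-4,-1,-3) = (f(1,0),f(0,1),f(1,1))
replace slot 3: 2·((-4)+(-1)) − (-3) = -7 → (-4,-1,-7)
replace slot 1: 2·((-1)+(-7)) − (-4) = -12 → (-12,-1,-7)
replace slot 3: 2·((-12)+(-1)) − (-7) = -19 → (-12,-1,-19)

-12,-1,-19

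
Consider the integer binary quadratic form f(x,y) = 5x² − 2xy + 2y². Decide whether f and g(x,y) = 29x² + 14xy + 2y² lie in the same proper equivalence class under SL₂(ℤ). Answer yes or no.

D₁ = -36, D₂ = -36
f: flip: (5,-2,2)→(2,2,5)
f: reduced (well bottom): (2,2,5) with a≤c, −a<b≤a
g: flip: (29,14,2)→(2,-14,29)
g: translate: b→2 (≡-14 mod 4), so (2,-14,29)→(2,2,5)
g: reduced (well bottom): (2,2,5) with a≤c, −a<b≤a
reduced forms (2, 2, 5) vs (2, 2, 5) ⇒ equivalent

yes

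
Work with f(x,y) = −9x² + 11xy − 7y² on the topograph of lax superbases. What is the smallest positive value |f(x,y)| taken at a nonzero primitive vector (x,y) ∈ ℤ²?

translate: b→7 (≡-11 mod 18), so (9,-11,7)→(9,7,5)
flip: (9,7,5)→(5,-7,9)
translate: b→3 (≡-7 mod 10), so (5,-7,9)→(5,3,7)
reduced (well bottom): (5,3,7) with a≤c, −a<b≤a
well minimum |f| = |-5| = 5 (negative-definite)

5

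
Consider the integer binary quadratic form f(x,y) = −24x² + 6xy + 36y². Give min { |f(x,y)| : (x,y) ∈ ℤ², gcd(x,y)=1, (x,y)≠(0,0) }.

descent: ρ → (36,-6,-24)
descent: ρ → (-24,54,6)  [lands on river]
river: ρ → (6,54,-24)
river: ρ → (-24,42,18)
river: ρ → (18,30,-36)
river: ρ → (-36,42,12)
river: ρ → (12,54,-12)
river: ρ → (-12,42,36)
river: ρ → (36,30,-18)
river: ρ → (-18,42,24)
river: ρ → (24,54,-6)
river: ρ → (-6,54,24)
river: ρ → (24,42,-18)
river: ρ → (-18,30,36)
river: ρ → (36,42,-12)
river: ρ → (-12,54,12)
river: ρ → (12,42,-36)
river: ρ → (-36,30,18)
river: ρ → (18,42,-24)
closes: descent 2, river 18
min |a| on river = 6

6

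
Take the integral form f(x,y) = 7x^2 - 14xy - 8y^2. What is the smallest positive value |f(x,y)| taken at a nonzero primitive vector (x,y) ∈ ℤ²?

descent: ρ → (-8,14,7)  [lands on river]
river: ρ → (7,14,-8)
river: ρ → (-8,18,3)
river: ρ → (3,18,-8)
closes: descent 1, river 4
min |a| on river = 3

3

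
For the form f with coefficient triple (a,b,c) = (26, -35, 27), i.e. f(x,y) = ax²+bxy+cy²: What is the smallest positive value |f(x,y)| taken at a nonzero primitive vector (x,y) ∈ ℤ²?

translate: b→17 (≡-35 mod 52), so (26,-35,27)→(26,17,18)
flip: (26,17,18)→(18,-17,26)
reduced (well bottom): (18,-17,26) with a≤c, −a<b≤a
well minimum = a = 18

18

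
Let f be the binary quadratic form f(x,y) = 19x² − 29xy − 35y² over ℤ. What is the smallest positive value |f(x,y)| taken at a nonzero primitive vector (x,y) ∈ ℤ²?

descent: ρ → (-35,29,19)  [lands on river]
river: ρ → (19,47,-17)
river: ρ → (-17,55,7)
river: ρ → (7,57,-9)
river: ρ → (-9,51,25)
river: ρ → (25,49,-11)
river: ρ → (-11,39,45)
river: ρ → (45,51,-5)
river: ρ → (-5,59,1)
river: ρ → (1,59,-5)
river: ρ → (-5,51,45)
river: ρ → (45,39,-11)
river: ρ → (-11,49,25)
river: ρ → (25,51,-9)
river: ρ → (-9,57,7)
river: ρ → (7,55,-17)
river: ρ → (-17,47,19)
river: ρ → (19,29,-35)
river: ρ → (-35,41,13)
river: ρ → (13,37,-41)
river: ρ → (-41,45,9)
river: ρ → (9,45,-41)
river: ρ → (-41,37,13)
river: ρ → (13,41,-35)
closes: descent 1, river 24
min |a| on river = 1

1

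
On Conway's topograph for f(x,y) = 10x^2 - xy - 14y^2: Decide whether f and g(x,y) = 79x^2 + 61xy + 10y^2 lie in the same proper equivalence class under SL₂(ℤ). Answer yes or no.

D₁ = 561, D₂ = 561
river cycle of f (length 16): (10, 19, -5), (-5, 21, 6), (6, 15, -14), (-14, 13, 7), (7, 15, -12), (-12, 9, 10), (10, 11, -11), (-11, 11, 10), (10, 9, -12), (-12, 15, 7), … (6 more)
river cycle of g (length 16): (10, 19, -5), (-5, 21, 6), (6, 15, -14), (-14, 13, 7), (7, 15, -12), (-12, 9, 10), (10, 11, -11), (-11, 11, 10), (10, 9, -12), (-12, 15, 7), … (6 more)
cycles coincide ⇒ equivalent

yes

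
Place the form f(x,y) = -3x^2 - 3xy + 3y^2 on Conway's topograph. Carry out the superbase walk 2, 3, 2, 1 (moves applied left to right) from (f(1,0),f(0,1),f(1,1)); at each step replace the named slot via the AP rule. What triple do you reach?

start (-3,3,-3) = (f(1,0),f(0,1),f(1,1))
replace slot 2: 2·((-3)+(-3)) − 3 = -15 → (-3,-15,-3)
replace slot 3: 2·((-3)+(-15)) − (-3) = -33 → (-3,-15,-33)
replace slot 2: 2·((-3)+(-33)) − (-15) = -57 → (-3,-57,-33)
replace slot 1: 2·((-57)+(-33)) − (-3) = -177 → (-177,-57,-33)

-177,-57,-33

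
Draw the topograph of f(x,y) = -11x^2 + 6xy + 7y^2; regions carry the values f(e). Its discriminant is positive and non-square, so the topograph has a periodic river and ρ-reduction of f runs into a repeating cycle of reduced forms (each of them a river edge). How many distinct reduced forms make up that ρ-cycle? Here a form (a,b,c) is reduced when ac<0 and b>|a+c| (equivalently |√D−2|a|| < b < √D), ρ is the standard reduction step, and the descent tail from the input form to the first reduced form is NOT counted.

D = 344, ⌊√D⌋ = 18
river: ρ → (7,8,-10)
river: ρ → (-10,12,5)
river: ρ → (5,18,-1)
river: ρ → (-1,18,5)
river: ρ → (5,12,-10)
river: ρ → (-10,8,7)
river: ρ → (7,6,-11)
river: ρ → (-11,16,2)
river: ρ → (2,16,-11)
river: ρ → (-11,6,7)
ρ-cycle length = 10 (tail of 0 descent steps not counted)

10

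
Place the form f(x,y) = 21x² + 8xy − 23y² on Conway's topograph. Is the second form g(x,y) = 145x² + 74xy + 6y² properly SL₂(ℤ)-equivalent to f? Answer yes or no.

D₁ = 1996, D₂ = 1996
river cycle of f (length 8): (-23, 38, 6), (6, 34, -35), (-35, 36, 5), (5, 44, -3), (-3, 40, 33), (33, 26, -10), (-10, 34, 21), (21, 8, -23)
river cycle of g (length 8): (6, 34, -35), (-35, 36, 5), (5, 44, -3), (-3, 40, 33), (33, 26, -10), (-10, 34, 21), (21, 8, -23), (-23, 38, 6)
cycles coincide ⇒ equivalent

yes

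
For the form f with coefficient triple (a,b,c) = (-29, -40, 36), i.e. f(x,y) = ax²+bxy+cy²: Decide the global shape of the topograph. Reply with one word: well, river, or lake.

D = b²−4ac = (-40)² − 4·(-29)·36 = 5776
D = 76² is a perfect square ⇒ form factors over ℤ ⇒ lakes

lake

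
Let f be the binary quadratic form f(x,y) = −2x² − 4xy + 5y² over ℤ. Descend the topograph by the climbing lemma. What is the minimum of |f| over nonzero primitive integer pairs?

descent: ρ → (5,4,-2)  [lands on river]
river: ρ → (-2,4,5)
river: ρ → (5,6,-1)
river: ρ → (-1,6,5)
closes: descent 1, river 4
min |a| on river = 1

1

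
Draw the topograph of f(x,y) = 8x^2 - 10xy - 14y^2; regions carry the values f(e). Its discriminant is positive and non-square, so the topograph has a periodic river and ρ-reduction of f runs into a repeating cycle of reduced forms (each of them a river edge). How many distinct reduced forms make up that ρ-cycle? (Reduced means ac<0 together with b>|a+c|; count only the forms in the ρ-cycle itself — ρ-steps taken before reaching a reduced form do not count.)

D = 548, ⌊√D⌋ = 23
descent: ρ → (-14,10,8)  [lands on river]
river: ρ → (8,22,-2)
river: ρ → (-2,22,8)
river: ρ → (8,10,-14)
river: ρ → (-14,18,4)
river: ρ → (4,22,-4)
river: ρ → (-4,18,14)
river: ρ → (14,10,-8)
river: ρ → (-8,22,2)
river: ρ → (2,22,-8)
river: ρ → (-8,10,14)
river: ρ → (14,18,-4)
river: ρ → (-4,22,4)
river: ρ → (4,18,-14)
ρ-cycle length = 14 (tail of 1 descent step not counted)

14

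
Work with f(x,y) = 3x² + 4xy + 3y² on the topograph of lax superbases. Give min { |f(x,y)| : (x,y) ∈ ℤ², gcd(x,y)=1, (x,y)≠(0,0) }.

translate: b→-2 (≡4 mod 6), so (3,4,3)→(3,-2,2)
flip: (3,-2,2)→(2,2,3)
reduced (well bottom): (2,2,3) with a≤c, −a<b≤a
well minimum = a = 2

2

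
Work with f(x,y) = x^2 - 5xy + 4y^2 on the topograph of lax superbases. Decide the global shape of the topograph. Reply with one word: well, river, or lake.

D = b²−4ac = (-5)² − 4·1·4 = 9
D = 3² is a perfect square ⇒ form factors over ℤ ⇒ lakes

lake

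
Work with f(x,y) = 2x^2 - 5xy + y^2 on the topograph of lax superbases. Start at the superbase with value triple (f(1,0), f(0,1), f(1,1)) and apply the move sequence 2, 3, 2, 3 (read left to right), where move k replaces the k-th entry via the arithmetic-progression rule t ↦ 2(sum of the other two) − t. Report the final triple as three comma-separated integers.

start (2,1,-2) = (f(1,0),f(0,1),f(1,1))
replace slot 2: 2·(2+(-2)) − 1 = -1 → (2,-1,-2)
replace slot 3: 2·(2+(-1)) − (-2) = 4 → (2,-1,4)
replace slot 2: 2·(2+4) − (-1) = 13 → (2,13,4)
replace slot 3: 2·(2+13) − 4 = 26 → (2,13,26)

2,13,26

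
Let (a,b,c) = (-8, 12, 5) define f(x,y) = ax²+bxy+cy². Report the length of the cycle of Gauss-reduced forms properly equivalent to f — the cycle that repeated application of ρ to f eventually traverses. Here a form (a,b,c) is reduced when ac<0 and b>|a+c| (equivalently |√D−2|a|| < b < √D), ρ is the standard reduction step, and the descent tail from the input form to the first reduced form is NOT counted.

D = 304, ⌊√D⌋ = 17
river: ρ → (5,8,-12)
river: ρ → (-12,16,1)
river: ρ → (1,16,-12)
river: ρ → (-12,8,5)
river: ρ → (5,12,-8)
river: ρ → (-8,4,9)
river: ρ → (9,14,-3)
river: ρ → (-3,16,4)
river: ρ → (4,16,-3)
river: ρ → (-3,14,9)
river: ρ → (9,4,-8)
river: ρ → (-8,12,5)
ρ-cycle length = 12 (tail of 0 descent steps not counted)

12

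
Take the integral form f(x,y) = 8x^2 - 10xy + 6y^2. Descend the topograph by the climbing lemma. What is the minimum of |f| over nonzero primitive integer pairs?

translate: b→6 (≡-10 mod 16), so (8,-10,6)→(8,6,4)
flip: (8,6,4)→(4,-6,8)
translate: b→2 (≡-6 mod 8), so (4,-6,8)→(4,2,6)
reduced (well bottom): (4,2,6) with a≤c, −a<b≤a
well minimum = a = 4

4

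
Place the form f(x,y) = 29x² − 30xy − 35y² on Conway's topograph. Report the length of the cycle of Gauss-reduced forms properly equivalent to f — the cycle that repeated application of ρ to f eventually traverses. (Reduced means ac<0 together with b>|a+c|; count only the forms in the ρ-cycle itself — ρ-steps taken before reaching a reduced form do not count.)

D = 4960, ⌊√D⌋ = 70
descent: ρ → (-35,30,29)  [lands on river]
river: ρ → (29,28,-36)
river: ρ → (-36,44,21)
river: ρ → (21,40,-40)
river: ρ → (-40,40,21)
river: ρ → (21,44,-36)
river: ρ → (-36,28,29)
river: ρ → (29,30,-35)
river: ρ → (-35,40,24)
river: ρ → (24,56,-19)
river: ρ → (-19,58,21)
river: ρ → (21,68,-4)
river: ρ → (-4,68,21)
river: ρ → (21,58,-19)
river: ρ → (-19,56,24)
river: ρ → (24,40,-35)
ρ-cycle length = 16 (tail of 1 descent step not counted)

16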